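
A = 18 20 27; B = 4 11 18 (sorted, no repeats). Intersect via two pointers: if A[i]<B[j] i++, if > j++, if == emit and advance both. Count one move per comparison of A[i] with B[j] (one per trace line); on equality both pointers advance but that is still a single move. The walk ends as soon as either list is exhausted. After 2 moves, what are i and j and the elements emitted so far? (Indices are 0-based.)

i=0 j=0: 18>4, j++
i=0 j=1: 18>11, j++

i=0, j=2, emitted=[]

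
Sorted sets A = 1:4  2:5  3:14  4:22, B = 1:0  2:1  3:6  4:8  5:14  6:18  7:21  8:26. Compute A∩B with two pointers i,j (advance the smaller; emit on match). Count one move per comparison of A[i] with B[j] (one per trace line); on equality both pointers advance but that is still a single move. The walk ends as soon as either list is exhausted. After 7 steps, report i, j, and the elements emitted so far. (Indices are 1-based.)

i=4, j=6, emitted=[14]

i=1 j=1: 4>0, j++
i=1 j=2: 4>1, j++
i=1 j=3: 4<6, i++
i=2 j=3: 5<6, i++
i=3 j=3: 14>6, j++
i=3 j=4: 14>8, j++
i=3 j=5: 14==14 emit, i++,j++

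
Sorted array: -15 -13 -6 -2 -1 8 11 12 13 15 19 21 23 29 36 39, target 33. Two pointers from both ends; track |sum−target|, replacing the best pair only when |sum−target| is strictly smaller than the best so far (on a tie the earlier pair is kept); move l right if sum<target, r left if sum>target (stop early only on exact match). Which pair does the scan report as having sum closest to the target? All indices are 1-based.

pair (-6, 39) with sum 33 (|Δ|=0)

[1,16] -15+39=24 d=9 * → l++
[2,16] -13+39=26 d=7 * → l++
[3,16] -6+39=33 d=0 * → stop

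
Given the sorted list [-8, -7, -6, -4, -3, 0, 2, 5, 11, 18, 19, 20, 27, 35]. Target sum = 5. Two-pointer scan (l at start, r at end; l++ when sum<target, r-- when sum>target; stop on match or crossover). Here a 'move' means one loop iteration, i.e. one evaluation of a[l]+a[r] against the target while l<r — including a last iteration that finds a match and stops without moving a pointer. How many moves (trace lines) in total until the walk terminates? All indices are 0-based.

l=0 r=13: -8+35=27 >5, r--
l=0 r=12: -8+27=19 >5, r--
l=0 r=11: -8+20=12 >5, r--
l=0 r=10: -8+19=11 >5, r--
l=0 r=9: -8+18=10 >5, r--
l=0 r=8: -8+11=3 <5, l++
l=1 r=8: -7+11=4 <5, l++
l=2 r=8: -6+11=5, found

8 moves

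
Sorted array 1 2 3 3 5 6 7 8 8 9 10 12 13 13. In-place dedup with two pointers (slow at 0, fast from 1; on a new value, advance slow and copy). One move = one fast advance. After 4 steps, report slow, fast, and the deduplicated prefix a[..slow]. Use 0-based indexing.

slow=3, fast=5, prefix=[1, 2, 3, 5]

slow=0 fast=1: a[fast]=2≠a[slow]=1 write a[1]=2, slow++,fast++
slow=1 fast=2: a[fast]=3≠a[slow]=2 write a[2]=3, slow++,fast++
slow=2 fast=3: a[fast]=3=a[slow] dup, fast++
slow=2 fast=4: a[fast]=5≠a[slow]=3 write a[3]=5, slow++,fast++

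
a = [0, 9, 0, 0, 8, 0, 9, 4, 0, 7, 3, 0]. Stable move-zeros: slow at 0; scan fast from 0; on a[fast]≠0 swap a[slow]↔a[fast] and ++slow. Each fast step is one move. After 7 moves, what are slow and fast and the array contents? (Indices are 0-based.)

(s=0,f=0) a[fast]=0 → fast++
(s=0,f=1) a[fast]=9≠0 swap→a[0]=9 → slow++,fast++
(s=1,f=2) a[fast]=0 → fast++
(s=1,f=3) a[fast]=0 → fast++
(s=1,f=4) a[fast]=8≠0 swap→a[1]=8 → slow++,fast++
(s=2,f=5) a[fast]=0 → fast++
(s=2,f=6) a[fast]=9≠0 swap→a[2]=9 → slow++,fast++

slow=3, fast=7, a=[9, 8, 9, 0, 0, 0, 0, 4, 0, 7, 3, 0]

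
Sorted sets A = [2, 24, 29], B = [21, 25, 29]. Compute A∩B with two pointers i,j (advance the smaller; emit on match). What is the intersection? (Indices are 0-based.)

intersection = [29]

i=0 j=0: 2<21, i++
i=1 j=0: 24>21, j++
i=1 j=1: 24<25, i++
i=2 j=1: 29>25, j++
i=2 j=2: 29==29 emit, i++,j++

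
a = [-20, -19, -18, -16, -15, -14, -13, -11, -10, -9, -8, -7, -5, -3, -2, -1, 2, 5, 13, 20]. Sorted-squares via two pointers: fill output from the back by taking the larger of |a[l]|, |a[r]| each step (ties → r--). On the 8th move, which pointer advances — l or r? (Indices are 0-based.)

r

[0,19] |-20|<=|20| out[19]=400 → r--
[0,18] |-20|>|13| out[18]=400 → l++
[1,18] |-19|>|13| out[17]=361 → l++
[2,18] |-18|>|13| out[16]=324 → l++
[3,18] |-16|>|13| out[15]=256 → l++
[4,18] |-15|>|13| out[14]=225 → l++
[5,18] |-14|>|13| out[13]=196 → l++
[6,18] |-13|<=|13| out[12]=169 → r--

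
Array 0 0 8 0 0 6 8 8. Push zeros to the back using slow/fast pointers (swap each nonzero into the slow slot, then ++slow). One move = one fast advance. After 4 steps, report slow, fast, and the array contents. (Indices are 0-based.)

slow=1, fast=4, a=[8, 0, 0, 0, 0, 6, 8, 8]

slow=0 fast=0: a[fast]=0, fast++
slow=0 fast=1: a[fast]=0, fast++
slow=0 fast=2: a[fast]=8≠0 swap→a[0]=8, slow++,fast++
slow=1 fast=3: a[fast]=0, fast++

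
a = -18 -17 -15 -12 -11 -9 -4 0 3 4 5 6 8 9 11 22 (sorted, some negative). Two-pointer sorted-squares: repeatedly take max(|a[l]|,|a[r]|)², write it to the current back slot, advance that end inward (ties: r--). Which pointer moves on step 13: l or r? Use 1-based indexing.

r

l=1 r=16: |-18|<=|22| out[16]=484, r--
l=1 r=15: |-18|>|11| out[15]=324, l++
l=2 r=15: |-17|>|11| out[14]=289, l++
l=3 r=15: |-15|>|11| out[13]=225, l++
l=4 r=15: |-12|>|11| out[12]=144, l++
l=5 r=15: |-11|<=|11| out[11]=121, r--
l=5 r=14: |-11|>|9| out[10]=121, l++
l=6 r=14: |-9|<=|9| out[9]=81, r--
l=6 r=13: |-9|>|8| out[8]=81, l++
l=7 r=13: |-4|<=|8| out[7]=64, r--
l=7 r=12: |-4|<=|6| out[6]=36, r--
l=7 r=11: |-4|<=|5| out[5]=25, r--
l=7 r=10: |-4|<=|4| out[4]=16, r--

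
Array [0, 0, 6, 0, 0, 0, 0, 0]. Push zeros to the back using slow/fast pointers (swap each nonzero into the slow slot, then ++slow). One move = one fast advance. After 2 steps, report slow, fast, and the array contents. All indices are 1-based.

slow=1 fast=1: a[fast]=0, fast++
slow=1 fast=2: a[fast]=0, fast++

slow=1, fast=3, a=[0, 0, 6, 0, 0, 0, 0, 0]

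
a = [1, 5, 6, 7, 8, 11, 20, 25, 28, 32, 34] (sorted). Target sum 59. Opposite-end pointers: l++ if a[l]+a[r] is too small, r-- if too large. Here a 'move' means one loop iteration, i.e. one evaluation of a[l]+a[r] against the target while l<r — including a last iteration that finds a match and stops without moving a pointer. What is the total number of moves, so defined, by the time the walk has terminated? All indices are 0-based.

8 moves

[0,10] 1+34=35 <59 → l++
[1,10] 5+34=39 <59 → l++
[2,10] 6+34=40 <59 → l++
[3,10] 7+34=41 <59 → l++
[4,10] 8+34=42 <59 → l++
[5,10] 11+34=45 <59 → l++
[6,10] 20+34=54 <59 → l++
[7,10] 25+34=59 → found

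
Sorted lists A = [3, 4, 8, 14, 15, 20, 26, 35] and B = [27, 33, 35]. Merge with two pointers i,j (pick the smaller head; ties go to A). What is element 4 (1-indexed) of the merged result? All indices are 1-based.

i=1 j=1: A[i]=3<=B[j]=27 take 3, i++
i=2 j=1: A[i]=4<=B[j]=27 take 4, i++
i=3 j=1: A[i]=8<=B[j]=27 take 8, i++
i=4 j=1: A[i]=14<=B[j]=27 take 14, i++
i=5 j=1: A[i]=15<=B[j]=27 take 15, i++
i=6 j=1: A[i]=20<=B[j]=27 take 20, i++
i=7 j=1: A[i]=26<=B[j]=27 take 26, i++
i=8 j=1: A[i]=35>B[j]=27 take 27, j++
i=8 j=2: A[i]=35>B[j]=33 take 33, j++
i=8 j=3: A[i]=35<=B[j]=35 take 35, i++
i=9 j=3: A done, take B[j]=35, j++

merged[4] = 14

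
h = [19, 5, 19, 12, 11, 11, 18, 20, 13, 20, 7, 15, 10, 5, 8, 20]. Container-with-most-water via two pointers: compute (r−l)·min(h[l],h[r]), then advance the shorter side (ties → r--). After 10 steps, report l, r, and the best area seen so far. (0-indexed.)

l=7, r=12, best area=285

[0,15] min(19,20)*15=285 best=285 * → l++
[1,15] min(5,20)*14=70 best=285 → l++
[2,15] min(19,20)*13=247 best=285 → l++
[3,15] min(12,20)*12=144 best=285 → l++
[4,15] min(11,20)*11=121 best=285 → l++
[5,15] min(11,20)*10=110 best=285 → l++
[6,15] min(18,20)*9=162 best=285 → l++
[7,15] min(20,20)*8=160 best=285 → r--
[7,14] min(20,8)*7=56 best=285 → r--
[7,13] min(20,5)*6=30 best=285 → r--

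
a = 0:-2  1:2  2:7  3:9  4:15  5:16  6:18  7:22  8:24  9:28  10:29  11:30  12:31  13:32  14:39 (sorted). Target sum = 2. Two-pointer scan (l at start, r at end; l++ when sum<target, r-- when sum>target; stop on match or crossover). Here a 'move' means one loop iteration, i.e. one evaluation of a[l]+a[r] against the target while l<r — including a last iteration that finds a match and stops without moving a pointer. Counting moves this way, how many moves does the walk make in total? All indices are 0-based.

14 moves

[0,14] -2+39=37 >2 → r--
[0,13] -2+32=30 >2 → r--
[0,12] -2+31=29 >2 → r--
[0,11] -2+30=28 >2 → r--
[0,10] -2+29=27 >2 → r--
[0,9] -2+28=26 >2 → r--
[0,8] -2+24=22 >2 → r--
[0,7] -2+22=20 >2 → r--
[0,6] -2+18=16 >2 → r--
[0,5] -2+16=14 >2 → r--
[0,4] -2+15=13 >2 → r--
[0,3] -2+9=7 >2 → r--
[0,2] -2+7=5 >2 → r--
[0,1] -2+2=0 <2 → l++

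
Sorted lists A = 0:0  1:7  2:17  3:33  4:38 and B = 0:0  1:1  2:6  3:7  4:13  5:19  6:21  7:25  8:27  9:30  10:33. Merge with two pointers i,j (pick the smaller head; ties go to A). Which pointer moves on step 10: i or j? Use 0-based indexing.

[i=0,j=0] A[i]=0<=B[j]=0 take 0 → i++
[i=1,j=0] A[i]=7>B[j]=0 take 0 → j++
[i=1,j=1] A[i]=7>B[j]=1 take 1 → j++
[i=1,j=2] A[i]=7>B[j]=6 take 6 → j++
[i=1,j=3] A[i]=7<=B[j]=7 take 7 → i++
[i=2,j=3] A[i]=17>B[j]=7 take 7 → j++
[i=2,j=4] A[i]=17>B[j]=13 take 13 → j++
[i=2,j=5] A[i]=17<=B[j]=19 take 17 → i++
[i=3,j=5] A[i]=33>B[j]=19 take 19 → j++
[i=3,j=6] A[i]=33>B[j]=21 take 21 → j++

j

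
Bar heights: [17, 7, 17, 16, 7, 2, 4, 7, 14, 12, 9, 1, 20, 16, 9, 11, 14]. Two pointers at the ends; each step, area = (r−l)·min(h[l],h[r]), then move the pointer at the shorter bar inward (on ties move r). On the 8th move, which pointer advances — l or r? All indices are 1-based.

l

[1,17] min(17,14)*16=224 best=224 * → r--
[1,16] min(17,11)*15=165 best=224 → r--
[1,15] min(17,9)*14=126 best=224 → r--
[1,14] min(17,16)*13=208 best=224 → r--
[1,13] min(17,20)*12=204 best=224 → l++
[2,13] min(7,20)*11=77 best=224 → l++
[3,13] min(17,20)*10=170 best=224 → l++
[4,13] min(16,20)*9=144 best=224 → l++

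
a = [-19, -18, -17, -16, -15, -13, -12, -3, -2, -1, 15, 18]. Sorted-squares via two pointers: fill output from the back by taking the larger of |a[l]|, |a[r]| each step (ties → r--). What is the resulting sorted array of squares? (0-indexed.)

[0,11] |-19|>|18| out[11]=361 → l++
[1,11] |-18|<=|18| out[10]=324 → r--
[1,10] |-18|>|15| out[9]=324 → l++
[2,10] |-17|>|15| out[8]=289 → l++
[3,10] |-16|>|15| out[7]=256 → l++
[4,10] |-15|<=|15| out[6]=225 → r--
[4,9] |-15|>|-1| out[5]=225 → l++
[5,9] |-13|>|-1| out[4]=169 → l++
[6,9] |-12|>|-1| out[3]=144 → l++
[7,9] |-3|>|-1| out[2]=9 → l++
[8,9] |-2|>|-1| out[1]=4 → l++
[9,9] |-1|<=|-1| out[0]=1 → r--

[1, 4, 9, 144, 169, 225, 225, 256, 289, 324, 324, 361]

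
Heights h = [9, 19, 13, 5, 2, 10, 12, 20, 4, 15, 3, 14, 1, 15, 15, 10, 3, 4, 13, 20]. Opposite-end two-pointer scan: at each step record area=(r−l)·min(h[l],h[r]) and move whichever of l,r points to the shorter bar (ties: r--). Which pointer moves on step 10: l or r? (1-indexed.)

[1,20] min(9,20)*19=171 best=171 * → l++
[2,20] min(19,20)*18=342 best=342 * → l++
[3,20] min(13,20)*17=221 best=342 → l++
[4,20] min(5,20)*16=80 best=342 → l++
[5,20] min(2,20)*15=30 best=342 → l++
[6,20] min(10,20)*14=140 best=342 → l++
[7,20] min(12,20)*13=156 best=342 → l++
[8,20] min(20,20)*12=240 best=342 → r--
[8,19] min(20,13)*11=143 best=342 → r--
[8,18] min(20,4)*10=40 best=342 → r--

r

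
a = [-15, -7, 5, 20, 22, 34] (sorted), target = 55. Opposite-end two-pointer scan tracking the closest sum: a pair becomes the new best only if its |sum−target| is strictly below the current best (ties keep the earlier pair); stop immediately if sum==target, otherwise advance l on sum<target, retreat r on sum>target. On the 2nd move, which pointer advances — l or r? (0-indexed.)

l

l=0 r=5: -15+34=19 d=36 *, l++
l=1 r=5: -7+34=27 d=28 *, l++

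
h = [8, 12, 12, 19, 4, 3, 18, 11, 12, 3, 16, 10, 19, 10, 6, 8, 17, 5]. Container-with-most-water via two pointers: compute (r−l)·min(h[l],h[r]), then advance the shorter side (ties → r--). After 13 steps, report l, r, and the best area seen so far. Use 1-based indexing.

l=4, r=8, best area=221

[1,18] min(8,5)*17=85 best=85 * → r--
[1,17] min(8,17)*16=128 best=128 * → l++
[2,17] min(12,17)*15=180 best=180 * → l++
[3,17] min(12,17)*14=168 best=180 → l++
[4,17] min(19,17)*13=221 best=221 * → r--
[4,16] min(19,8)*12=96 best=221 → r--
[4,15] min(19,6)*11=66 best=221 → r--
[4,14] min(19,10)*10=100 best=221 → r--
[4,13] min(19,19)*9=171 best=221 → r--
[4,12] min(19,10)*8=80 best=221 → r--
[4,11] min(19,16)*7=112 best=221 → r--
[4,10] min(19,3)*6=18 best=221 → r--
[4,9] min(19,12)*5=60 best=221 → r--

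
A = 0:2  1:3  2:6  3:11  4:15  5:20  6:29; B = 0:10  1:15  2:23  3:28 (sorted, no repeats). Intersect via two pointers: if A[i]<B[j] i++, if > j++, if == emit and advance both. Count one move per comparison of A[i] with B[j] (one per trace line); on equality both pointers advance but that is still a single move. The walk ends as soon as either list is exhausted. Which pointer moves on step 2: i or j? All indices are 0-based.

[i=0,j=0] 2<10 → i++
[i=1,j=0] 3<10 → i++

i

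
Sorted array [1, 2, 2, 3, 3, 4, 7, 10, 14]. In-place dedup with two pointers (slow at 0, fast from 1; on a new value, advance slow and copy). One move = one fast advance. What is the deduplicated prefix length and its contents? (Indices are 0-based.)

length 7; prefix = [1, 2, 3, 4, 7, 10, 14]

slow=0 fast=1: a[fast]=2≠a[slow]=1 write a[1]=2, slow++,fast++
slow=1 fast=2: a[fast]=2=a[slow] dup, fast++
slow=1 fast=3: a[fast]=3≠a[slow]=2 write a[2]=3, slow++,fast++
slow=2 fast=4: a[fast]=3=a[slow] dup, fast++
slow=2 fast=5: a[fast]=4≠a[slow]=3 write a[3]=4, slow++,fast++
slow=3 fast=6: a[fast]=7≠a[slow]=4 write a[4]=7, slow++,fast++
slow=4 fast=7: a[fast]=10≠a[slow]=7 write a[5]=10, slow++,fast++
slow=5 fast=8: a[fast]=14≠a[slow]=10 write a[6]=14, slow++,fast++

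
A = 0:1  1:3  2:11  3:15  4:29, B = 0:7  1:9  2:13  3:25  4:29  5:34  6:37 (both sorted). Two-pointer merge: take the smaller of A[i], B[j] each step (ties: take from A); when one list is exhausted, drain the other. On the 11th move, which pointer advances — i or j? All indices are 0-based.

j

i=0 j=0: A[i]=1<=B[j]=7 take 1, i++
i=1 j=0: A[i]=3<=B[j]=7 take 3, i++
i=2 j=0: A[i]=11>B[j]=7 take 7, j++
i=2 j=1: A[i]=11>B[j]=9 take 9, j++
i=2 j=2: A[i]=11<=B[j]=13 take 11, i++
i=3 j=2: A[i]=15>B[j]=13 take 13, j++
i=3 j=3: A[i]=15<=B[j]=25 take 15, i++
i=4 j=3: A[i]=29>B[j]=25 take 25, j++
i=4 j=4: A[i]=29<=B[j]=29 take 29, i++
i=5 j=4: A done, take B[j]=29, j++
i=5 j=5: A done, take B[j]=34, j++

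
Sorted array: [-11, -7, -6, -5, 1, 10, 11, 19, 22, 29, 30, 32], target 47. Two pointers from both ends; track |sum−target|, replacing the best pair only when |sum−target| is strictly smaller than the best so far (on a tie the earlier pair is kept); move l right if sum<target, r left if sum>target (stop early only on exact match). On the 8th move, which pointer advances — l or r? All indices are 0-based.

l=0 r=11: -11+32=21 d=26 *, l++
l=1 r=11: -7+32=25 d=22 *, l++
l=2 r=11: -6+32=26 d=21 *, l++
l=3 r=11: -5+32=27 d=20 *, l++
l=4 r=11: 1+32=33 d=14 *, l++
l=5 r=11: 10+32=42 d=5 *, l++
l=6 r=11: 11+32=43 d=4 *, l++
l=7 r=11: 19+32=51 d=4, r--

r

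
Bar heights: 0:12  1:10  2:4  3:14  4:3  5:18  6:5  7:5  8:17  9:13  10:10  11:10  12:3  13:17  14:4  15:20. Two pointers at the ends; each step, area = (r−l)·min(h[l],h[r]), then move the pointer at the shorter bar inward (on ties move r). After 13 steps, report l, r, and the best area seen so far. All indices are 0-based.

[0,15] min(12,20)*15=180 best=180 * → l++
[1,15] min(10,20)*14=140 best=180 → l++
[2,15] min(4,20)*13=52 best=180 → l++
[3,15] min(14,20)*12=168 best=180 → l++
[4,15] min(3,20)*11=33 best=180 → l++
[5,15] min(18,20)*10=180 best=180 → l++
[6,15] min(5,20)*9=45 best=180 → l++
[7,15] min(5,20)*8=40 best=180 → l++
[8,15] min(17,20)*7=119 best=180 → l++
[9,15] min(13,20)*6=78 best=180 → l++
[10,15] min(10,20)*5=50 best=180 → l++
[11,15] min(10,20)*4=40 best=180 → l++
[12,15] min(3,20)*3=9 best=180 → l++

l=13, r=15, best area=180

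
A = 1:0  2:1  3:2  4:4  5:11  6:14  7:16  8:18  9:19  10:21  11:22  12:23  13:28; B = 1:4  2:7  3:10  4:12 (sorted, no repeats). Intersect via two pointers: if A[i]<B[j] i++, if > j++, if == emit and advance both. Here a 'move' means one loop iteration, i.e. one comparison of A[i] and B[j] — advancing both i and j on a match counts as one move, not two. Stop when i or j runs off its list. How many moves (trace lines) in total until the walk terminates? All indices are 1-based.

8 moves

i=1 j=1: 0<4, i++
i=2 j=1: 1<4, i++
i=3 j=1: 2<4, i++
i=4 j=1: 4==4 emit, i++,j++
i=5 j=2: 11>7, j++
i=5 j=3: 11>10, j++
i=5 j=4: 11<12, i++
i=6 j=4: 14>12, j++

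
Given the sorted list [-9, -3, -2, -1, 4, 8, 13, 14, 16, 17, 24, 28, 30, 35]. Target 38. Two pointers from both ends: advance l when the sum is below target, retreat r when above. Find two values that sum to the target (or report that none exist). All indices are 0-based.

l=0 r=13: -9+35=26 <38, l++
l=1 r=13: -3+35=32 <38, l++
l=2 r=13: -2+35=33 <38, l++
l=3 r=13: -1+35=34 <38, l++
l=4 r=13: 4+35=39 >38, r--
l=4 r=12: 4+30=34 <38, l++
l=5 r=12: 8+30=38, found

(8, 30)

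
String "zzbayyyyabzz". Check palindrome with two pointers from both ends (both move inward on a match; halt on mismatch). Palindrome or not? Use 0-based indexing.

palindrome

l=0 r=11: 'z'=='z', l++,r--
l=1 r=10: 'z'=='z', l++,r--
l=2 r=9: 'b'=='b', l++,r--
l=3 r=8: 'a'=='a', l++,r--
l=4 r=7: 'y'=='y', l++,r--
l=5 r=6: 'y'=='y', l++,r--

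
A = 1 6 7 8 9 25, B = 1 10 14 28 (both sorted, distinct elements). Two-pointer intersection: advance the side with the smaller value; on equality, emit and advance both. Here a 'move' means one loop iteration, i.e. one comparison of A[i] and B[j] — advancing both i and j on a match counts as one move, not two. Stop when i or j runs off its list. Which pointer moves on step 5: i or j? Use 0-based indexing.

[i=0,j=0] 1==1 emit → i++,j++
[i=1,j=1] 6<10 → i++
[i=2,j=1] 7<10 → i++
[i=3,j=1] 8<10 → i++
[i=4,j=1] 9<10 → i++

i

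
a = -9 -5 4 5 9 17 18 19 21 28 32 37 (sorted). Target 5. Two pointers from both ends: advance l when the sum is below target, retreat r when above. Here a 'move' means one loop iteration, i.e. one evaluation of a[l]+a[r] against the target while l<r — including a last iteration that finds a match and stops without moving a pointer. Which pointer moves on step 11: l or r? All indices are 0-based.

r

l=0 r=11: -9+37=28 >5, r--
l=0 r=10: -9+32=23 >5, r--
l=0 r=9: -9+28=19 >5, r--
l=0 r=8: -9+21=12 >5, r--
l=0 r=7: -9+19=10 >5, r--
l=0 r=6: -9+18=9 >5, r--
l=0 r=5: -9+17=8 >5, r--
l=0 r=4: -9+9=0 <5, l++
l=1 r=4: -5+9=4 <5, l++
l=2 r=4: 4+9=13 >5, r--
l=2 r=3: 4+5=9 >5, r--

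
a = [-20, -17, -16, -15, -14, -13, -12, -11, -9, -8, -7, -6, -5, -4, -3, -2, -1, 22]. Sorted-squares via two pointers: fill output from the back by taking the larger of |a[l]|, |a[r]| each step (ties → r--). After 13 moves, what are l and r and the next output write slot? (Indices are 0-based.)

l=0 r=17: |-20|<=|22| out[17]=484, r--
l=0 r=16: |-20|>|-1| out[16]=400, l++
l=1 r=16: |-17|>|-1| out[15]=289, l++
l=2 r=16: |-16|>|-1| out[14]=256, l++
l=3 r=16: |-15|>|-1| out[13]=225, l++
l=4 r=16: |-14|>|-1| out[12]=196, l++
l=5 r=16: |-13|>|-1| out[11]=169, l++
l=6 r=16: |-12|>|-1| out[10]=144, l++
l=7 r=16: |-11|>|-1| out[9]=121, l++
l=8 r=16: |-9|>|-1| out[8]=81, l++
l=9 r=16: |-8|>|-1| out[7]=64, l++
l=10 r=16: |-7|>|-1| out[6]=49, l++
l=11 r=16: |-6|>|-1| out[5]=36, l++

l=12, r=16, next write slot=4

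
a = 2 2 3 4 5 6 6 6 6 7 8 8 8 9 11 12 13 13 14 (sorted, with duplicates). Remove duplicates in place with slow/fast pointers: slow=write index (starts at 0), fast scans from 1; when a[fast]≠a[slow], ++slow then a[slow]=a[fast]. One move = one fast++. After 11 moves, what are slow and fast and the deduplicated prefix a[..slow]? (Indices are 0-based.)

slow=6, fast=12, prefix=[2, 3, 4, 5, 6, 7, 8]

slow=0 fast=1: a[fast]=2=a[slow] dup, fast++
slow=0 fast=2: a[fast]=3≠a[slow]=2 write a[1]=3, slow++,fast++
slow=1 fast=3: a[fast]=4≠a[slow]=3 write a[2]=4, slow++,fast++
slow=2 fast=4: a[fast]=5≠a[slow]=4 write a[3]=5, slow++,fast++
slow=3 fast=5: a[fast]=6≠a[slow]=5 write a[4]=6, slow++,fast++
slow=4 fast=6: a[fast]=6=a[slow] dup, fast++
slow=4 fast=7: a[fast]=6=a[slow] dup, fast++
slow=4 fast=8: a[fast]=6=a[slow] dup, fast++
slow=4 fast=9: a[fast]=7≠a[slow]=6 write a[5]=7, slow++,fast++
slow=5 fast=10: a[fast]=8≠a[slow]=7 write a[6]=8, slow++,fast++
slow=6 fast=11: a[fast]=8=a[slow] dup, fast++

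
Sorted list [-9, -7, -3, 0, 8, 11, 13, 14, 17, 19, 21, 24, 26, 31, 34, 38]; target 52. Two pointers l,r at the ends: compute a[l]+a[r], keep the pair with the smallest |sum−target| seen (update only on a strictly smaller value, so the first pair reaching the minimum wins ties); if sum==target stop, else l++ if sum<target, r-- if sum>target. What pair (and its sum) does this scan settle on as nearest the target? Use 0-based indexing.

[0,15] -9+38=29 d=23 * → l++
[1,15] -7+38=31 d=21 * → l++
[2,15] -3+38=35 d=17 * → l++
[3,15] 0+38=38 d=14 * → l++
[4,15] 8+38=46 d=6 * → l++
[5,15] 11+38=49 d=3 * → l++
[6,15] 13+38=51 d=1 * → l++
[7,15] 14+38=52 d=0 * → stop

pair (14, 38) with sum 52 (|Δ|=0)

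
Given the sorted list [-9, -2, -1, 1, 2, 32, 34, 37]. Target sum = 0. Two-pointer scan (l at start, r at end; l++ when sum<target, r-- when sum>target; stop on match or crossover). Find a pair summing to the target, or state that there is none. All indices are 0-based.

[0,7] -9+37=28 >0 → r--
[0,6] -9+34=25 >0 → r--
[0,5] -9+32=23 >0 → r--
[0,4] -9+2=-7 <0 → l++
[1,4] -2+2=0 → found

(-2, 2)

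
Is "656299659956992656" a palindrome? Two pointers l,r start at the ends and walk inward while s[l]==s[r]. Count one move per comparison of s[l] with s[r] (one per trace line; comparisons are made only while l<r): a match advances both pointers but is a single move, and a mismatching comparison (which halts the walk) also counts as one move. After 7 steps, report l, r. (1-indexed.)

l=8, r=11

l=1 r=18: '6'=='6', l++,r--
l=2 r=17: '5'=='5', l++,r--
l=3 r=16: '6'=='6', l++,r--
l=4 r=15: '2'=='2', l++,r--
l=5 r=14: '9'=='9', l++,r--
l=6 r=13: '9'=='9', l++,r--
l=7 r=12: '6'=='6', l++,r--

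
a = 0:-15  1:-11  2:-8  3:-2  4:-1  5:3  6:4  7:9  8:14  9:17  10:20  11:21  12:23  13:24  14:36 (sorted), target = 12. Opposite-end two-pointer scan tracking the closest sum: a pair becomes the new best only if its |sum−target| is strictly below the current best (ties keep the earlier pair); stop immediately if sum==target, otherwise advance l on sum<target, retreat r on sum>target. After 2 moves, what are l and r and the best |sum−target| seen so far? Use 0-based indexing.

[0,14] -15+36=21 d=9 * → r--
[0,13] -15+24=9 d=3 * → l++

l=1, r=13, best |Δ|=3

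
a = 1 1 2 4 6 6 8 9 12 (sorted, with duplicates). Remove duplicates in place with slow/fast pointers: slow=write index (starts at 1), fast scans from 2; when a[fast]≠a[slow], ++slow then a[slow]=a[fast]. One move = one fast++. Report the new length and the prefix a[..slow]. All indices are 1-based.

length 7; prefix = [1, 2, 4, 6, 8, 9, 12]

slow=1 fast=2: a[fast]=1=a[slow] dup, fast++
slow=1 fast=3: a[fast]=2≠a[slow]=1 write a[2]=2, slow++,fast++
slow=2 fast=4: a[fast]=4≠a[slow]=2 write a[3]=4, slow++,fast++
slow=3 fast=5: a[fast]=6≠a[slow]=4 write a[4]=6, slow++,fast++
slow=4 fast=6: a[fast]=6=a[slow] dup, fast++
slow=4 fast=7: a[fast]=8≠a[slow]=6 write a[5]=8, slow++,fast++
slow=5 fast=8: a[fast]=9≠a[slow]=8 write a[6]=9, slow++,fast++
slow=6 fast=9: a[fast]=12≠a[slow]=9 write a[7]=12, slow++,fast++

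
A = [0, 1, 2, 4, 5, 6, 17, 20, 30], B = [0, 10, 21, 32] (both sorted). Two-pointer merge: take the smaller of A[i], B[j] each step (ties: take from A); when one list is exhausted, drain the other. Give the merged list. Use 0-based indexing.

i=0 j=0: A[i]=0<=B[j]=0 take 0, i++
i=1 j=0: A[i]=1>B[j]=0 take 0, j++
i=1 j=1: A[i]=1<=B[j]=10 take 1, i++
i=2 j=1: A[i]=2<=B[j]=10 take 2, i++
i=3 j=1: A[i]=4<=B[j]=10 take 4, i++
i=4 j=1: A[i]=5<=B[j]=10 take 5, i++
i=5 j=1: A[i]=6<=B[j]=10 take 6, i++
i=6 j=1: A[i]=17>B[j]=10 take 10, j++
i=6 j=2: A[i]=17<=B[j]=21 take 17, i++
i=7 j=2: A[i]=20<=B[j]=21 take 20, i++
i=8 j=2: A[i]=30>B[j]=21 take 21, j++
i=8 j=3: A[i]=30<=B[j]=32 take 30, i++
i=9 j=3: A done, take B[j]=32, j++

[0, 0, 1, 2, 4, 5, 6, 10, 17, 20, 21, 30, 32]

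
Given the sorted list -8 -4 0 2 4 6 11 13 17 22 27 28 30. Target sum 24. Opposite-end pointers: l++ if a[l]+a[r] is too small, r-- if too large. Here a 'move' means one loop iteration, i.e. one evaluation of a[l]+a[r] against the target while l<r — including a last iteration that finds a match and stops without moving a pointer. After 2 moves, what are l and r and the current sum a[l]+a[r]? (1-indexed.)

[1,13] -8+30=22 <24 → l++
[2,13] -4+30=26 >24 → r--

l=2, r=12, sum=24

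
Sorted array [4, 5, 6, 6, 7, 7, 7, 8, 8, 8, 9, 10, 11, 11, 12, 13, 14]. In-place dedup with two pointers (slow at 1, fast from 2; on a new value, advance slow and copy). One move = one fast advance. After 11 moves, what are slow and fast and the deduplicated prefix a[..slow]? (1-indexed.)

(s=1,f=2) a[fast]=5≠a[slow]=4 write a[2]=5 → slow++,fast++
(s=2,f=3) a[fast]=6≠a[slow]=5 write a[3]=6 → slow++,fast++
(s=3,f=4) a[fast]=6=a[slow] dup → fast++
(s=3,f=5) a[fast]=7≠a[slow]=6 write a[4]=7 → slow++,fast++
(s=4,f=6) a[fast]=7=a[slow] dup → fast++
(s=4,f=7) a[fast]=7=a[slow] dup → fast++
(s=4,f=8) a[fast]=8≠a[slow]=7 write a[5]=8 → slow++,fast++
(s=5,f=9) a[fast]=8=a[slow] dup → fast++
(s=5,f=10) a[fast]=8=a[slow] dup → fast++
(s=5,f=11) a[fast]=9≠a[slow]=8 write a[6]=9 → slow++,fast++
(s=6,f=12) a[fast]=10≠a[slow]=9 write a[7]=10 → slow++,fast++

slow=7, fast=13, prefix=[4, 5, 6, 7, 8, 9, 10]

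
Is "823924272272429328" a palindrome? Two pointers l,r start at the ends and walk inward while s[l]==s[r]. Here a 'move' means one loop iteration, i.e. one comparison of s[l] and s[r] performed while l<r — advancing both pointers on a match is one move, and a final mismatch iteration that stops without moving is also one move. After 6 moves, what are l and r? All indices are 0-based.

l=0 r=17: '8'=='8', l++,r--
l=1 r=16: '2'=='2', l++,r--
l=2 r=15: '3'=='3', l++,r--
l=3 r=14: '9'=='9', l++,r--
l=4 r=13: '2'=='2', l++,r--
l=5 r=12: '4'=='4', l++,r--

l=6, r=11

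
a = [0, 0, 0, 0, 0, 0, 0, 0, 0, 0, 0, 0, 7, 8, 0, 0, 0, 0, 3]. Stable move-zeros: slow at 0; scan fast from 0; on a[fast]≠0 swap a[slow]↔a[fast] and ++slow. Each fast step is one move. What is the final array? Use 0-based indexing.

(s=0,f=0) a[fast]=0 → fast++
(s=0,f=1) a[fast]=0 → fast++
(s=0,f=2) a[fast]=0 → fast++
(s=0,f=3) a[fast]=0 → fast++
(s=0,f=4) a[fast]=0 → fast++
(s=0,f=5) a[fast]=0 → fast++
(s=0,f=6) a[fast]=0 → fast++
(s=0,f=7) a[fast]=0 → fast++
(s=0,f=8) a[fast]=0 → fast++
(s=0,f=9) a[fast]=0 → fast++
(s=0,f=10) a[fast]=0 → fast++
(s=0,f=11) a[fast]=0 → fast++
(s=0,f=12) a[fast]=7≠0 swap→a[0]=7 → slow++,fast++
(s=1,f=13) a[fast]=8≠0 swap→a[1]=8 → slow++,fast++
(s=2,f=14) a[fast]=0 → fast++
(s=2,f=15) a[fast]=0 → fast++
(s=2,f=16) a[fast]=0 → fast++
(s=2,f=17) a[fast]=0 → fast++
(s=2,f=18) a[fast]=3≠0 swap→a[2]=3 → slow++,fast++

[7, 8, 3, 0, 0, 0, 0, 0, 0, 0, 0, 0, 0, 0, 0, 0, 0, 0, 0]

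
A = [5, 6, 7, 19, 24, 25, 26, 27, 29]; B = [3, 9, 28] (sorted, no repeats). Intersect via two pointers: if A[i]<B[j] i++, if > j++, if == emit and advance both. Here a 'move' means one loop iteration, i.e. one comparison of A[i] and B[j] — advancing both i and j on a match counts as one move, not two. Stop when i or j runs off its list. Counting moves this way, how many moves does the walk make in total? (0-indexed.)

11 moves

i=0 j=0: 5>3, j++
i=0 j=1: 5<9, i++
i=1 j=1: 6<9, i++
i=2 j=1: 7<9, i++
i=3 j=1: 19>9, j++
i=3 j=2: 19<28, i++
i=4 j=2: 24<28, i++
i=5 j=2: 25<28, i++
i=6 j=2: 26<28, i++
i=7 j=2: 27<28, i++
i=8 j=2: 29>28, j++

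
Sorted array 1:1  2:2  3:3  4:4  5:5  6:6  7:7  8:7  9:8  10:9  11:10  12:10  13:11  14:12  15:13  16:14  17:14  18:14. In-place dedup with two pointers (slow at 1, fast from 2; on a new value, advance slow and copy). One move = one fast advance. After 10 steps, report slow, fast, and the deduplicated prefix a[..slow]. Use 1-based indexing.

(s=1,f=2) a[fast]=2≠a[slow]=1 write a[2]=2 → slow++,fast++
(s=2,f=3) a[fast]=3≠a[slow]=2 write a[3]=3 → slow++,fast++
(s=3,f=4) a[fast]=4≠a[slow]=3 write a[4]=4 → slow++,fast++
(s=4,f=5) a[fast]=5≠a[slow]=4 write a[5]=5 → slow++,fast++
(s=5,f=6) a[fast]=6≠a[slow]=5 write a[6]=6 → slow++,fast++
(s=6,f=7) a[fast]=7≠a[slow]=6 write a[7]=7 → slow++,fast++
(s=7,f=8) a[fast]=7=a[slow] dup → fast++
(s=7,f=9) a[fast]=8≠a[slow]=7 write a[8]=8 → slow++,fast++
(s=8,f=10) a[fast]=9≠a[slow]=8 write a[9]=9 → slow++,fast++
(s=9,f=11) a[fast]=10≠a[slow]=9 write a[10]=10 → slow++,fast++

slow=10, fast=12, prefix=[1, 2, 3, 4, 5, 6, 7, 8, 9, 10]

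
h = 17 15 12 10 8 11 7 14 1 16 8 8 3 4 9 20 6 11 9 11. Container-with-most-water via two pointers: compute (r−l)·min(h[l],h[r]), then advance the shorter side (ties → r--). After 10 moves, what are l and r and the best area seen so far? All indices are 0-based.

l=6, r=15, best area=255

l=0 r=19: min(17,11)*19=209 best=209 *, r--
l=0 r=18: min(17,9)*18=162 best=209, r--
l=0 r=17: min(17,11)*17=187 best=209, r--
l=0 r=16: min(17,6)*16=96 best=209, r--
l=0 r=15: min(17,20)*15=255 best=255 *, l++
l=1 r=15: min(15,20)*14=210 best=255, l++
l=2 r=15: min(12,20)*13=156 best=255, l++
l=3 r=15: min(10,20)*12=120 best=255, l++
l=4 r=15: min(8,20)*11=88 best=255, l++
l=5 r=15: min(11,20)*10=110 best=255, l++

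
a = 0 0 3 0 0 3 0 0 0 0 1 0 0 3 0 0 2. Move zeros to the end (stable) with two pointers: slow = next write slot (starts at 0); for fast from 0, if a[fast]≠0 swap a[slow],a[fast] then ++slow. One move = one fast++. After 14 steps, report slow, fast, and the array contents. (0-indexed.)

(s=0,f=0) a[fast]=0 → fast++
(s=0,f=1) a[fast]=0 → fast++
(s=0,f=2) a[fast]=3≠0 swap→a[0]=3 → slow++,fast++
(s=1,f=3) a[fast]=0 → fast++
(s=1,f=4) a[fast]=0 → fast++
(s=1,f=5) a[fast]=3≠0 swap→a[1]=3 → slow++,fast++
(s=2,f=6) a[fast]=0 → fast++
(s=2,f=7) a[fast]=0 → fast++
(s=2,f=8) a[fast]=0 → fast++
(s=2,f=9) a[fast]=0 → fast++
(s=2,f=10) a[fast]=1≠0 swap→a[2]=1 → slow++,fast++
(s=3,f=11) a[fast]=0 → fast++
(s=3,f=12) a[fast]=0 → fast++
(s=3,f=13) a[fast]=3≠0 swap→a[3]=3 → slow++,fast++

slow=4, fast=14, a=[3, 3, 1, 3, 0, 0, 0, 0, 0, 0, 0, 0, 0, 0, 0, 0, 2]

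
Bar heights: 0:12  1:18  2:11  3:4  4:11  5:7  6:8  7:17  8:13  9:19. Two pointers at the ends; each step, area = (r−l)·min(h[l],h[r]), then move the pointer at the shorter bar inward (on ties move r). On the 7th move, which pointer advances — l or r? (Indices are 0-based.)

l=0 r=9: min(12,19)*9=108 best=108 *, l++
l=1 r=9: min(18,19)*8=144 best=144 *, l++
l=2 r=9: min(11,19)*7=77 best=144, l++
l=3 r=9: min(4,19)*6=24 best=144, l++
l=4 r=9: min(11,19)*5=55 best=144, l++
l=5 r=9: min(7,19)*4=28 best=144, l++
l=6 r=9: min(8,19)*3=24 best=144, l++

l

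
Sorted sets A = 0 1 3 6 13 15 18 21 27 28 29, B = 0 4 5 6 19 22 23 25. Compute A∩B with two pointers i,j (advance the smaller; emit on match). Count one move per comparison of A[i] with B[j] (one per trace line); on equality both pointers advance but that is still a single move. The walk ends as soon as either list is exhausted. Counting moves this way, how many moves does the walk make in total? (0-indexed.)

14 moves

[i=0,j=0] 0==0 emit → i++,j++
[i=1,j=1] 1<4 → i++
[i=2,j=1] 3<4 → i++
[i=3,j=1] 6>4 → j++
[i=3,j=2] 6>5 → j++
[i=3,j=3] 6==6 emit → i++,j++
[i=4,j=4] 13<19 → i++
[i=5,j=4] 15<19 → i++
[i=6,j=4] 18<19 → i++
[i=7,j=4] 21>19 → j++
[i=7,j=5] 21<22 → i++
[i=8,j=5] 27>22 → j++
[i=8,j=6] 27>23 → j++
[i=8,j=7] 27>25 → j++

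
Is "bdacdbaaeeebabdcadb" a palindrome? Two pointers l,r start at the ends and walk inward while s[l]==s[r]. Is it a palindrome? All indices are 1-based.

not a palindrome (mismatch at 8,12)

l=1 r=19: 'b'=='b', l++,r--
l=2 r=18: 'd'=='d', l++,r--
l=3 r=17: 'a'=='a', l++,r--
l=4 r=16: 'c'=='c', l++,r--
l=5 r=15: 'd'=='d', l++,r--
l=6 r=14: 'b'=='b', l++,r--
l=7 r=13: 'a'=='a', l++,r--
l=8 r=12: 'a'!='b', stop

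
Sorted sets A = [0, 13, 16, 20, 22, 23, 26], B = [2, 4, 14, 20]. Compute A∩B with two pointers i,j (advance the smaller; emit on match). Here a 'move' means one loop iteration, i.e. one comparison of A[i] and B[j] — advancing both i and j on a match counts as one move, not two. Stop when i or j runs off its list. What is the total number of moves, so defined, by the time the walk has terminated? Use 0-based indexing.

[i=0,j=0] 0<2 → i++
[i=1,j=0] 13>2 → j++
[i=1,j=1] 13>4 → j++
[i=1,j=2] 13<14 → i++
[i=2,j=2] 16>14 → j++
[i=2,j=3] 16<20 → i++
[i=3,j=3] 20==20 emit → i++,j++

7 moves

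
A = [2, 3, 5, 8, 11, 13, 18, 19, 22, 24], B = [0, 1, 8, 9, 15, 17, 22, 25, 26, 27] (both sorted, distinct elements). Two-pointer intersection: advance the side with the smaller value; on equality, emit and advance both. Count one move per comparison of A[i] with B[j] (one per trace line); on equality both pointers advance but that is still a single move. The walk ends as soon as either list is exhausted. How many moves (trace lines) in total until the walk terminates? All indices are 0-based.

[i=0,j=0] 2>0 → j++
[i=0,j=1] 2>1 → j++
[i=0,j=2] 2<8 → i++
[i=1,j=2] 3<8 → i++
[i=2,j=2] 5<8 → i++
[i=3,j=2] 8==8 emit → i++,j++
[i=4,j=3] 11>9 → j++
[i=4,j=4] 11<15 → i++
[i=5,j=4] 13<15 → i++
[i=6,j=4] 18>15 → j++
[i=6,j=5] 18>17 → j++
[i=6,j=6] 18<22 → i++
[i=7,j=6] 19<22 → i++
[i=8,j=6] 22==22 emit → i++,j++
[i=9,j=7] 24<25 → i++

15 moves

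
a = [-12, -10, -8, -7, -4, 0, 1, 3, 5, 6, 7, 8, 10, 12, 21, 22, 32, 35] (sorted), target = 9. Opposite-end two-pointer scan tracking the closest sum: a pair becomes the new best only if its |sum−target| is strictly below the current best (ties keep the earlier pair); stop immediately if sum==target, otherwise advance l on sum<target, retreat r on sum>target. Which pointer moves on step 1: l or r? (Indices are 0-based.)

l=0 r=17: -12+35=23 d=14 *, r--

r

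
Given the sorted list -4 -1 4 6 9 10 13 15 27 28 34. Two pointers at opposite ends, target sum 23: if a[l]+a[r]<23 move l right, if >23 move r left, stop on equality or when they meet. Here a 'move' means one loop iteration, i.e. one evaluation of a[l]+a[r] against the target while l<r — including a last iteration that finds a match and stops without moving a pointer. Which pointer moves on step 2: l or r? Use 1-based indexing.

r

[1,11] -4+34=30 >23 → r--
[1,10] -4+28=24 >23 → r--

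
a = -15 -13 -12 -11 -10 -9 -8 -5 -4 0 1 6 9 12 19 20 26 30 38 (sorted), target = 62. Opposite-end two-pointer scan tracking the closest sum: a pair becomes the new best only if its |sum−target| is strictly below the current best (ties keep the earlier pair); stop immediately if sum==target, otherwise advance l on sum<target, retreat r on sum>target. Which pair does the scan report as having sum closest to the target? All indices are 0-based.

pair (26, 38) with sum 64 (|Δ|=2)

[0,18] -15+38=23 d=39 * → l++
[1,18] -13+38=25 d=37 * → l++
[2,18] -12+38=26 d=36 * → l++
[3,18] -11+38=27 d=35 * → l++
[4,18] -10+38=28 d=34 * → l++
[5,18] -9+38=29 d=33 * → l++
[6,18] -8+38=30 d=32 * → l++
[7,18] -5+38=33 d=29 * → l++
[8,18] -4+38=34 d=28 * → l++
[9,18] 0+38=38 d=24 * → l++
[10,18] 1+38=39 d=23 * → l++
[11,18] 6+38=44 d=18 * → l++
[12,18] 9+38=47 d=15 * → l++
[13,18] 12+38=50 d=12 * → l++
[14,18] 19+38=57 d=5 * → l++
[15,18] 20+38=58 d=4 * → l++
[16,18] 26+38=64 d=2 * → r--
[16,17] 26+30=56 d=6 → l++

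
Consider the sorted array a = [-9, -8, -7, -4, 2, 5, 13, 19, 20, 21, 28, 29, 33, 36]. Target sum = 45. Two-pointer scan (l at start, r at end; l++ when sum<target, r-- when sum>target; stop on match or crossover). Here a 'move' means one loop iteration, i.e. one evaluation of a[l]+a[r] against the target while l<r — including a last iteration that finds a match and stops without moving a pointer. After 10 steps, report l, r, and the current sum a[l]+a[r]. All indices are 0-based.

l=7, r=10, sum=47

l=0 r=13: -9+36=27 <45, l++
l=1 r=13: -8+36=28 <45, l++
l=2 r=13: -7+36=29 <45, l++
l=3 r=13: -4+36=32 <45, l++
l=4 r=13: 2+36=38 <45, l++
l=5 r=13: 5+36=41 <45, l++
l=6 r=13: 13+36=49 >45, r--
l=6 r=12: 13+33=46 >45, r--
l=6 r=11: 13+29=42 <45, l++
l=7 r=11: 19+29=48 >45, r--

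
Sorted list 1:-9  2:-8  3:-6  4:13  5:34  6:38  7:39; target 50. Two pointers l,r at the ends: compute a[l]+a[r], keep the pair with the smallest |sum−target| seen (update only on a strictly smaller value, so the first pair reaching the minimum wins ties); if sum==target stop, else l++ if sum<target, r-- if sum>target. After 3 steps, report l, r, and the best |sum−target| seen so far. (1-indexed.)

l=1 r=7: -9+39=30 d=20 *, l++
l=2 r=7: -8+39=31 d=19 *, l++
l=3 r=7: -6+39=33 d=17 *, l++

l=4, r=7, best |Δ|=17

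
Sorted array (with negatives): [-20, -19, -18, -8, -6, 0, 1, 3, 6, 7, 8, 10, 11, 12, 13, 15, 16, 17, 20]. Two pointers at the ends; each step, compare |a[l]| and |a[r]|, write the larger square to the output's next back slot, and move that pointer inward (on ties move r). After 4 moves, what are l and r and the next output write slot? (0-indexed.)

l=3, r=17, next write slot=14

l=0 r=18: |-20|<=|20| out[18]=400, r--
l=0 r=17: |-20|>|17| out[17]=400, l++
l=1 r=17: |-19|>|17| out[16]=361, l++
l=2 r=17: |-18|>|17| out[15]=324, l++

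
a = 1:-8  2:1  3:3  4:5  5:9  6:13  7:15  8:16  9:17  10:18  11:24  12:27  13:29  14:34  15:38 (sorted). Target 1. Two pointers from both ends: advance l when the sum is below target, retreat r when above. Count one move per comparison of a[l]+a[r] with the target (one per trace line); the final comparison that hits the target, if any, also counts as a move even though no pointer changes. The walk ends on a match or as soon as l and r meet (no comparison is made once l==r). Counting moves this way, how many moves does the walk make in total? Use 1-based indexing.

[1,15] -8+38=30 >1 → r--
[1,14] -8+34=26 >1 → r--
[1,13] -8+29=21 >1 → r--
[1,12] -8+27=19 >1 → r--
[1,11] -8+24=16 >1 → r--
[1,10] -8+18=10 >1 → r--
[1,9] -8+17=9 >1 → r--
[1,8] -8+16=8 >1 → r--
[1,7] -8+15=7 >1 → r--
[1,6] -8+13=5 >1 → r--
[1,5] -8+9=1 → found

11 moves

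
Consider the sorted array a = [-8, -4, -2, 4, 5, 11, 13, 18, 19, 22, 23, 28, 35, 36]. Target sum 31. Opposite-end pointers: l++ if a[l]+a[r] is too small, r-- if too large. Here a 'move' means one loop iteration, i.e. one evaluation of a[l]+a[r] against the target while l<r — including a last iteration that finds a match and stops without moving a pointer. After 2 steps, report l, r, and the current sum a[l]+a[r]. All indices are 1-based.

l=2, r=13, sum=31

l=1 r=14: -8+36=28 <31, l++
l=2 r=14: -4+36=32 >31, r--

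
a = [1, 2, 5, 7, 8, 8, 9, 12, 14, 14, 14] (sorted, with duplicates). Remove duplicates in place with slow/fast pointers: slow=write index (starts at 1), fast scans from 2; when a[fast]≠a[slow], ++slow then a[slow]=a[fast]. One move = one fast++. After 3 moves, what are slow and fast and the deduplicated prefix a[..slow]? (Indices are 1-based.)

slow=4, fast=5, prefix=[1, 2, 5, 7]

(s=1,f=2) a[fast]=2≠a[slow]=1 write a[2]=2 → slow++,fast++
(s=2,f=3) a[fast]=5≠a[slow]=2 write a[3]=5 → slow++,fast++
(s=3,f=4) a[fast]=7≠a[slow]=5 write a[4]=7 → slow++,fast++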